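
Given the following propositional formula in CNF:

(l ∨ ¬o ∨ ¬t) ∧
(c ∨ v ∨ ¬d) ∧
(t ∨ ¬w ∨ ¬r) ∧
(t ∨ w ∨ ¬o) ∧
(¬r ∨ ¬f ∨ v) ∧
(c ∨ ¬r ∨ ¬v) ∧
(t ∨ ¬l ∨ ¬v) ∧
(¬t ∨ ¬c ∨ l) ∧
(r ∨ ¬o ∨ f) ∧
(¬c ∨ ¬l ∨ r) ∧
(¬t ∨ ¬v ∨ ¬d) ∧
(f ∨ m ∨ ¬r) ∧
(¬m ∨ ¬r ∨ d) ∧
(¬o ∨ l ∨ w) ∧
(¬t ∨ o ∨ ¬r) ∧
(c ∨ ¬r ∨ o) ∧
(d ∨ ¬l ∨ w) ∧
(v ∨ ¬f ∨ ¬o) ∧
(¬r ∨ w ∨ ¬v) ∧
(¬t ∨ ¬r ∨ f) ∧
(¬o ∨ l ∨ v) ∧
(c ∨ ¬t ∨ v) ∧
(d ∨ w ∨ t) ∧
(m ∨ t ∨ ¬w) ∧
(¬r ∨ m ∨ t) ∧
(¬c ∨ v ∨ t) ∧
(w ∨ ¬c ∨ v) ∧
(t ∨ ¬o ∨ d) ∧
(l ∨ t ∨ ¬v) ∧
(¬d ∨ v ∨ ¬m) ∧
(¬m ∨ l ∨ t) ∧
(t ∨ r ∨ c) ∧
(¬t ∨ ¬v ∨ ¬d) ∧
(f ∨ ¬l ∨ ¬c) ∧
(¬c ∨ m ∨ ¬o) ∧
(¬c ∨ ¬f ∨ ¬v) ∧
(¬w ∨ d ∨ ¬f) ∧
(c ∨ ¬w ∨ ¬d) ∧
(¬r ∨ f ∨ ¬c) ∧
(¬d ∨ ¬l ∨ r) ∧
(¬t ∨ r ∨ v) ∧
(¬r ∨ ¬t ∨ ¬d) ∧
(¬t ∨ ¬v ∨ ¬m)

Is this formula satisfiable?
Yes

Yes, the formula is satisfiable.

One satisfying assignment is: t=True, l=False, w=False, c=False, o=False, v=True, m=False, d=False, f=False, r=False

Verification: With this assignment, all 43 clauses evaluate to true.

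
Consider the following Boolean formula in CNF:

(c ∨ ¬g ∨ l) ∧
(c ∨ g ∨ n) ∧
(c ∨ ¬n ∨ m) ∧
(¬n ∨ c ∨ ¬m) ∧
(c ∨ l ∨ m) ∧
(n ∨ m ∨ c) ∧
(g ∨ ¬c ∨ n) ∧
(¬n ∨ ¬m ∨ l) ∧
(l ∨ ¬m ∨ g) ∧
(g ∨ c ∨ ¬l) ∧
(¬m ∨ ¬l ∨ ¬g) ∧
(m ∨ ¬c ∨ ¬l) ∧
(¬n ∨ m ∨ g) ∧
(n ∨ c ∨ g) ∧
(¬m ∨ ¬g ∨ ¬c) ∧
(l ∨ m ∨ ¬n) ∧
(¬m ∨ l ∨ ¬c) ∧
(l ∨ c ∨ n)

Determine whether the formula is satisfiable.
Yes

Yes, the formula is satisfiable.

One satisfying assignment is: n=True, m=True, g=False, l=True, c=True

Verification: With this assignment, all 18 clauses evaluate to true.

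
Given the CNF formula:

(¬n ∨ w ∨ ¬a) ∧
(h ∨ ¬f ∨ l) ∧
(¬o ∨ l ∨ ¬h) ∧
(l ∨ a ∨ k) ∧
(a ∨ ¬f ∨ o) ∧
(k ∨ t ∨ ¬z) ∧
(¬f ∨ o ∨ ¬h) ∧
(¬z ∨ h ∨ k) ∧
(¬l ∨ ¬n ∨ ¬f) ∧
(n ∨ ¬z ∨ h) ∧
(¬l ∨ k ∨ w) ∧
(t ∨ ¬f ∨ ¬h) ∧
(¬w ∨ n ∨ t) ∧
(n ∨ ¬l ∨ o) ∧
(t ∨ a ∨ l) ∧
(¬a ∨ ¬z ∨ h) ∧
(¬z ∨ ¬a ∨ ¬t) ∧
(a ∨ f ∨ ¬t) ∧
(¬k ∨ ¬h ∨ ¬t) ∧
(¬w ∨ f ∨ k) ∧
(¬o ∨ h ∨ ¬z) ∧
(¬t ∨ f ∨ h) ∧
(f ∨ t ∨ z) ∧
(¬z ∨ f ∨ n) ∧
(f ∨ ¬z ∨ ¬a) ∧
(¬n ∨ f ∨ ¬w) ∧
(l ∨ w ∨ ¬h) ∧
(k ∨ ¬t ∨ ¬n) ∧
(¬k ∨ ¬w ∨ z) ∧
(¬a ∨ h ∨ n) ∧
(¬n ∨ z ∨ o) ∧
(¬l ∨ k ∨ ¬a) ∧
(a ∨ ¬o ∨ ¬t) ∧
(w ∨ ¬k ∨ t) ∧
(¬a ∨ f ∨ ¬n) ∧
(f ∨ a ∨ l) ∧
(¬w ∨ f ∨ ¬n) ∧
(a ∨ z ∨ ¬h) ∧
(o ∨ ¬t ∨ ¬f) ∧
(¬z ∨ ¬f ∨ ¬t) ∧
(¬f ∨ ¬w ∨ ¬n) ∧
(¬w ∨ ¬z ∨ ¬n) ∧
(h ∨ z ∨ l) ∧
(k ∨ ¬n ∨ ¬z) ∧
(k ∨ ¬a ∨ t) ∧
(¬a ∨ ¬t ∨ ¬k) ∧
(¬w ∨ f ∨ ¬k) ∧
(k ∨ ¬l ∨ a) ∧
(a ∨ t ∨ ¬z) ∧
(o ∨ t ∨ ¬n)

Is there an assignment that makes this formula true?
No

No, the formula is not satisfiable.

No assignment of truth values to the variables can make all 50 clauses true simultaneously.

The formula is UNSAT (unsatisfiable).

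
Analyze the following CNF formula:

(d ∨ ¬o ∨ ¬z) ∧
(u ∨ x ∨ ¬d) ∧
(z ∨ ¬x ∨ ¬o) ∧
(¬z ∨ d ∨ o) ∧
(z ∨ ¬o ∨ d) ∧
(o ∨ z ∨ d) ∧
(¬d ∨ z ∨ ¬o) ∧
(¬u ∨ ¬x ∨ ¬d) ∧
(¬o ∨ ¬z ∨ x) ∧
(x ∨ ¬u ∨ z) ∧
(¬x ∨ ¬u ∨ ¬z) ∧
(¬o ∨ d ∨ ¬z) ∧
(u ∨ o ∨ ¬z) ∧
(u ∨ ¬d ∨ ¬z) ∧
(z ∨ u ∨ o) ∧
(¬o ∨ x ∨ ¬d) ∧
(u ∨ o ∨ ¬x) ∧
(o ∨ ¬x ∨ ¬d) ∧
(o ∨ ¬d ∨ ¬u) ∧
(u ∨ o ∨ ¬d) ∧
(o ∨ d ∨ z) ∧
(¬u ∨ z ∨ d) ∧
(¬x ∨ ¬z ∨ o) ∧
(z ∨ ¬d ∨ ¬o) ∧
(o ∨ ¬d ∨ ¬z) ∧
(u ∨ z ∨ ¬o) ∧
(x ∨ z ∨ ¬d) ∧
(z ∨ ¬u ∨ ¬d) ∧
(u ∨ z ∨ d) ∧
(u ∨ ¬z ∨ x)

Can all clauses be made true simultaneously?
No

No, the formula is not satisfiable.

No assignment of truth values to the variables can make all 30 clauses true simultaneously.

The formula is UNSAT (unsatisfiable).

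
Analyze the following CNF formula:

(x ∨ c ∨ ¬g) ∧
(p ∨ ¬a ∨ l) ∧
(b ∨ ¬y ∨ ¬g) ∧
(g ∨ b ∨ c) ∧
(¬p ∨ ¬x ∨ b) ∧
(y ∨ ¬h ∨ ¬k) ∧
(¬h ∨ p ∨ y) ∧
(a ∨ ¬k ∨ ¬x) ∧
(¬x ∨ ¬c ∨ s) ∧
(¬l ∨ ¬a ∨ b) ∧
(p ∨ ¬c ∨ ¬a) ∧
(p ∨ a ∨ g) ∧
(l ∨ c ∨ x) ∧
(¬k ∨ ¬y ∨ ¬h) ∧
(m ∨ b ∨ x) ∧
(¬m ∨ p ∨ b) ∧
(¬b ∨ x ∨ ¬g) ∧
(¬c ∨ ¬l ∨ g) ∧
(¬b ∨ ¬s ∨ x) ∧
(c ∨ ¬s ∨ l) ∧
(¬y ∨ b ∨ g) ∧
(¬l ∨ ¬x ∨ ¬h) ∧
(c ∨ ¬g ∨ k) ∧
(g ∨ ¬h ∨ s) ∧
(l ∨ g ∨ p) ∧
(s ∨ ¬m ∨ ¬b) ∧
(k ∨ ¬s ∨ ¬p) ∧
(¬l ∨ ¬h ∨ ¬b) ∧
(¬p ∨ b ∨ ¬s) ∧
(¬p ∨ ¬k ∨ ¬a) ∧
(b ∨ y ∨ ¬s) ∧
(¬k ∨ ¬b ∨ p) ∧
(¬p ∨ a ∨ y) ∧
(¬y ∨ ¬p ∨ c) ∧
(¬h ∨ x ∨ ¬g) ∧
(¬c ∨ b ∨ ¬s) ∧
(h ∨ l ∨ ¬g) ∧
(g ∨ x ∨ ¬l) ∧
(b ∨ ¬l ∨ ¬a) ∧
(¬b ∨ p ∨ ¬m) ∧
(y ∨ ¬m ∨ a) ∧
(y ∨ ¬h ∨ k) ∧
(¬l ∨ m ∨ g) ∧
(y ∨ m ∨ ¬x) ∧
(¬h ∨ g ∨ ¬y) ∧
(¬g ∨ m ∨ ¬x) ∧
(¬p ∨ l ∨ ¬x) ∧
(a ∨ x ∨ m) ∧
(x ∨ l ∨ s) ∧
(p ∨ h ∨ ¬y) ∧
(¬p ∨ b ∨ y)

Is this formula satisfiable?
No

No, the formula is not satisfiable.

No assignment of truth values to the variables can make all 51 clauses true simultaneously.

The formula is UNSAT (unsatisfiable).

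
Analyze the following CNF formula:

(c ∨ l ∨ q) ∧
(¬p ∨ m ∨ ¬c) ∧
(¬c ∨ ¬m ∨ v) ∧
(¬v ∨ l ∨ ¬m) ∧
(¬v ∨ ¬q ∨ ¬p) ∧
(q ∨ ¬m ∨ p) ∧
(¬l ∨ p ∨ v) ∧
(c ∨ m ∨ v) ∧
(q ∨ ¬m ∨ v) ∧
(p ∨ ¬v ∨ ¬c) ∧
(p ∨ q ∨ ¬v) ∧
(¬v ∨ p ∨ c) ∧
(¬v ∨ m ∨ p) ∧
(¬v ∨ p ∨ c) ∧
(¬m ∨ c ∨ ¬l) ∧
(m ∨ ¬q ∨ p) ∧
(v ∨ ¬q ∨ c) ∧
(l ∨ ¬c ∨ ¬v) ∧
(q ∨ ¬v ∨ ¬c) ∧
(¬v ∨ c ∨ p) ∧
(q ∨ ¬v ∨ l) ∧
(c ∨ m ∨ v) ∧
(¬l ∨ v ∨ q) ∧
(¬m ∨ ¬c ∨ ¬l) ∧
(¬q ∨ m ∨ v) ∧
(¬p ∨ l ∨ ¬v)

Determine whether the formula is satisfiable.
Yes

Yes, the formula is satisfiable.

One satisfying assignment is: v=False, m=False, q=False, p=False, c=True, l=False

Verification: With this assignment, all 26 clauses evaluate to true.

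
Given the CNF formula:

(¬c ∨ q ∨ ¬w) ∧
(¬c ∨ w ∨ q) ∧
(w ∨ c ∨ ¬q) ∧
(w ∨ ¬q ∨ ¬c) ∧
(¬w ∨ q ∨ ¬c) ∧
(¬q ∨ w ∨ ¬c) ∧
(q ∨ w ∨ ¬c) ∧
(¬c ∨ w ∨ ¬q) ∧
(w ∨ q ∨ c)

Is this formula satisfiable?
Yes

Yes, the formula is satisfiable.

One satisfying assignment is: q=False, w=True, c=False

Verification: With this assignment, all 9 clauses evaluate to true.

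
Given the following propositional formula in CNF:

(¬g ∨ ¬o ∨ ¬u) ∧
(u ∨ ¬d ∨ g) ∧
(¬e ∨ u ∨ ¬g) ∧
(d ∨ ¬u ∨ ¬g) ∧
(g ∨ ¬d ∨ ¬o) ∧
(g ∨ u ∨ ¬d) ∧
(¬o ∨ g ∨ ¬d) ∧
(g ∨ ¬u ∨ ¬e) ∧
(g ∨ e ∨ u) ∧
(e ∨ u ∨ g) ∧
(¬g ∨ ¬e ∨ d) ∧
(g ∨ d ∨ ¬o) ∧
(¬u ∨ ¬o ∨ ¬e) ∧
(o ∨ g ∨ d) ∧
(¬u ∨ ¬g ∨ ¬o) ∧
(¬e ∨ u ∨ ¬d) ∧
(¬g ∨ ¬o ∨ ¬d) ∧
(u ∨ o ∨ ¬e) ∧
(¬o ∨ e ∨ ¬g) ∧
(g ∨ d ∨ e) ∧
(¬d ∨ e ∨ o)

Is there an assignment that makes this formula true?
Yes

Yes, the formula is satisfiable.

One satisfying assignment is: g=True, u=False, e=False, d=False, o=False

Verification: With this assignment, all 21 clauses evaluate to true.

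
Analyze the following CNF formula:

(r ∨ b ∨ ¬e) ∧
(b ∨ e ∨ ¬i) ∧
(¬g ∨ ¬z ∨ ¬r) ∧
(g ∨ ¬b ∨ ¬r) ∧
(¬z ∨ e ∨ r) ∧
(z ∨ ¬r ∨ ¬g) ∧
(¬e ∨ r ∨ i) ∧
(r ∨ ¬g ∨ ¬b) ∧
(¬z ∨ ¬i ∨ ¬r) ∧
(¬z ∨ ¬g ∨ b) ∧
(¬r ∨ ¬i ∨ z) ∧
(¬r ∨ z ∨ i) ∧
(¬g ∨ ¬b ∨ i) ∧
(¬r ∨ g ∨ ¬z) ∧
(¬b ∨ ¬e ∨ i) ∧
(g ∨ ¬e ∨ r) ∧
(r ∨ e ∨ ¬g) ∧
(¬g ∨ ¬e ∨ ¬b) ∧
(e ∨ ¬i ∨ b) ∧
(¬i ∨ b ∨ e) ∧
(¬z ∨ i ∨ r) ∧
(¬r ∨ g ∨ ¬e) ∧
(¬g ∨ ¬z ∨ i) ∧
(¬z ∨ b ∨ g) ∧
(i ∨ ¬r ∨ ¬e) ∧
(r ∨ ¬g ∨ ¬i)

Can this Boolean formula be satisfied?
Yes

Yes, the formula is satisfiable.

One satisfying assignment is: r=False, g=False, e=False, i=False, z=False, b=False

Verification: With this assignment, all 26 clauses evaluate to true.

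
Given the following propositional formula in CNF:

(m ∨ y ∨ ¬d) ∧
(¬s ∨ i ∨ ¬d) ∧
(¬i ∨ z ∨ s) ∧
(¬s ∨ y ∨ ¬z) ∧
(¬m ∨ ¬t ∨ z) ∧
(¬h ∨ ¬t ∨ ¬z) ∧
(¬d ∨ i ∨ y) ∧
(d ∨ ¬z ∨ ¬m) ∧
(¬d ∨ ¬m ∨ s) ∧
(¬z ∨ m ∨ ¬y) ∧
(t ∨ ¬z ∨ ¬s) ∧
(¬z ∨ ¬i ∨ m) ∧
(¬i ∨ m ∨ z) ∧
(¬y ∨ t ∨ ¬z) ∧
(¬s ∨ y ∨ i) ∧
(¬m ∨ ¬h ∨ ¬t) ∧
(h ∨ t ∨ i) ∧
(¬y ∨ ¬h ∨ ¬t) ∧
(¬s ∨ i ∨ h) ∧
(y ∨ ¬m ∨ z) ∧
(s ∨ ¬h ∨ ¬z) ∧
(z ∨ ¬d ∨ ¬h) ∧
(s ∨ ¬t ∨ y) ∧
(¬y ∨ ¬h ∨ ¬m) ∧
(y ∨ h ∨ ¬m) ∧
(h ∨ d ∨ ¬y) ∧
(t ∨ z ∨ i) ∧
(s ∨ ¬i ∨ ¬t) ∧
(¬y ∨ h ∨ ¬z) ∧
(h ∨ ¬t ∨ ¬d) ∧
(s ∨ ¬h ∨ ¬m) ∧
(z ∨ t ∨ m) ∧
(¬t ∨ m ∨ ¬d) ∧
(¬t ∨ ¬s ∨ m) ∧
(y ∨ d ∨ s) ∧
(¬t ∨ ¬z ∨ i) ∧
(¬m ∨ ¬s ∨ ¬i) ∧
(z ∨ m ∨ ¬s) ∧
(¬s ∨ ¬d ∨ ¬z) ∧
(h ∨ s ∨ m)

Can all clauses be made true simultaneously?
No

No, the formula is not satisfiable.

No assignment of truth values to the variables can make all 40 clauses true simultaneously.

The formula is UNSAT (unsatisfiable).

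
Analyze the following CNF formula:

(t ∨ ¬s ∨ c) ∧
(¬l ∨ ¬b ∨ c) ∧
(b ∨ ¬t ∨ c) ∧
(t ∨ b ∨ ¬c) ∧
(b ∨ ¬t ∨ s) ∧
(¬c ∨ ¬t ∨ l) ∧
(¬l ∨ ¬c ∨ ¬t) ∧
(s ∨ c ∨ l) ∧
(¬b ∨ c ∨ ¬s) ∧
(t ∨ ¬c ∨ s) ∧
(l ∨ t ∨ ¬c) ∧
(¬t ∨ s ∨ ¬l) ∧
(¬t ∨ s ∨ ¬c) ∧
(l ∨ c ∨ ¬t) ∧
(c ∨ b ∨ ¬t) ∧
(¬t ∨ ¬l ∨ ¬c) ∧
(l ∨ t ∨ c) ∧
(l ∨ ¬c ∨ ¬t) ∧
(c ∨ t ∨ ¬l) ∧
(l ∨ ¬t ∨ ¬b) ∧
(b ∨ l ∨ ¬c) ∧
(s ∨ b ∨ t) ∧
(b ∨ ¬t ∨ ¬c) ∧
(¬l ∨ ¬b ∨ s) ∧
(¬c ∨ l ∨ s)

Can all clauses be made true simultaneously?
Yes

Yes, the formula is satisfiable.

One satisfying assignment is: l=True, c=True, b=True, s=True, t=False

Verification: With this assignment, all 25 clauses evaluate to true.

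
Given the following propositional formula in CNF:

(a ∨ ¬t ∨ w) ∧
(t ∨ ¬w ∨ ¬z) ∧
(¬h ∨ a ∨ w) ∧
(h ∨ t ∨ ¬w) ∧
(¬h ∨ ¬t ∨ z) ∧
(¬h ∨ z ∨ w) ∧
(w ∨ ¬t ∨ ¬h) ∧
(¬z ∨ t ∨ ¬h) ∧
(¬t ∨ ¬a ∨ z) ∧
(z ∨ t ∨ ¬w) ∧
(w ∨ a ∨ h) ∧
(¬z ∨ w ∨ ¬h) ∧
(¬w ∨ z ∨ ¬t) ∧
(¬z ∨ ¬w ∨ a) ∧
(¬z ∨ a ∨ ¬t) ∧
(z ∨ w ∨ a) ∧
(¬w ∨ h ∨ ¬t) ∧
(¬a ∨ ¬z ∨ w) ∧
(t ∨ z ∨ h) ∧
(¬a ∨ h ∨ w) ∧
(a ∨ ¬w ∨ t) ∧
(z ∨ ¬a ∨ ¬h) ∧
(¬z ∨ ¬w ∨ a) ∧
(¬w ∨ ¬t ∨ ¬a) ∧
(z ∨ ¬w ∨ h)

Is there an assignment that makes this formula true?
No

No, the formula is not satisfiable.

No assignment of truth values to the variables can make all 25 clauses true simultaneously.

The formula is UNSAT (unsatisfiable).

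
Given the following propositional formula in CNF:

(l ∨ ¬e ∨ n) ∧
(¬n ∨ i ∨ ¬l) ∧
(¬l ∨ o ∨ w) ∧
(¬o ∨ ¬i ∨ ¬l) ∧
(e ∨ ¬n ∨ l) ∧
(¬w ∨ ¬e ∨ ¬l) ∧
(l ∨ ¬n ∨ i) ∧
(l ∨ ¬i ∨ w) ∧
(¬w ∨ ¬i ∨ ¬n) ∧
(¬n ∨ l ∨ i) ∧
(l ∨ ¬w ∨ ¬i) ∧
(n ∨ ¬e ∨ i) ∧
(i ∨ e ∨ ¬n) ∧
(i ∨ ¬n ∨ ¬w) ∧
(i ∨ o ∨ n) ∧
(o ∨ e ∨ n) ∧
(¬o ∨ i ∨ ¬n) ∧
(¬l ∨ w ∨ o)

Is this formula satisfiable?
Yes

Yes, the formula is satisfiable.

One satisfying assignment is: n=False, e=False, w=False, o=True, i=False, l=False

Verification: With this assignment, all 18 clauses evaluate to true.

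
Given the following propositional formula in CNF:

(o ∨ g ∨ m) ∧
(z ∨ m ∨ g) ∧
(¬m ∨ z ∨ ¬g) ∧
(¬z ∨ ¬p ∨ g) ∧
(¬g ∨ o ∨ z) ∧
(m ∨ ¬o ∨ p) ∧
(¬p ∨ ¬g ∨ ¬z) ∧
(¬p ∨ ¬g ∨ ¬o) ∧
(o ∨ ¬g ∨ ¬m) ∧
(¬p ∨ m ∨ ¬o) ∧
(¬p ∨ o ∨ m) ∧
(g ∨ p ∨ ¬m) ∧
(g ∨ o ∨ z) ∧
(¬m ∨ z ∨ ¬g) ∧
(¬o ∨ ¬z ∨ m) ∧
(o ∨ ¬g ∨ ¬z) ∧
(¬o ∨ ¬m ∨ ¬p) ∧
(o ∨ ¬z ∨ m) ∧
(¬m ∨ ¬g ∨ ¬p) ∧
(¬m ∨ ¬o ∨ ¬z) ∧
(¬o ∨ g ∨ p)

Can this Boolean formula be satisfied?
No

No, the formula is not satisfiable.

No assignment of truth values to the variables can make all 21 clauses true simultaneously.

The formula is UNSAT (unsatisfiable).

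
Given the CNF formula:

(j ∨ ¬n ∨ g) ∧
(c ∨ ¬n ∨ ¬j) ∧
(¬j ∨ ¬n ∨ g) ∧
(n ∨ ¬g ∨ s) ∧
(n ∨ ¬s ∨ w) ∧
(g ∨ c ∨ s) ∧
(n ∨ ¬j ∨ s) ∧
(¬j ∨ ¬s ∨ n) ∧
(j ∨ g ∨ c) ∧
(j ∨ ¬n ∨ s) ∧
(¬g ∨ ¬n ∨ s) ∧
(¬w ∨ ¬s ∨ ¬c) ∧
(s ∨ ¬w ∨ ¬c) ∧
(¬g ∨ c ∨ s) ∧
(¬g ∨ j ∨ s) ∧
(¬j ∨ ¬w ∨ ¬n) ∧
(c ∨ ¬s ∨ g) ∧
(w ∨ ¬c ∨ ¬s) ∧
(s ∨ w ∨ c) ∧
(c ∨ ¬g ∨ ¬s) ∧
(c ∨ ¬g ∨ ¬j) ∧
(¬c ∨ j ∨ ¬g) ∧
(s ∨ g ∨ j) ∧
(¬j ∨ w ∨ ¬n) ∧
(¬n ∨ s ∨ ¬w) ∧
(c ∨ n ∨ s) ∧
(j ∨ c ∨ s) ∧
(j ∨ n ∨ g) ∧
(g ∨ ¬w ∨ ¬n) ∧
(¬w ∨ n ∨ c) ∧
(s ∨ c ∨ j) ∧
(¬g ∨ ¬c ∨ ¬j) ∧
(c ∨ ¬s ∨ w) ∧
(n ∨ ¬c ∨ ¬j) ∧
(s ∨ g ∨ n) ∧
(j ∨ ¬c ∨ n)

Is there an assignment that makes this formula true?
No

No, the formula is not satisfiable.

No assignment of truth values to the variables can make all 36 clauses true simultaneously.

The formula is UNSAT (unsatisfiable).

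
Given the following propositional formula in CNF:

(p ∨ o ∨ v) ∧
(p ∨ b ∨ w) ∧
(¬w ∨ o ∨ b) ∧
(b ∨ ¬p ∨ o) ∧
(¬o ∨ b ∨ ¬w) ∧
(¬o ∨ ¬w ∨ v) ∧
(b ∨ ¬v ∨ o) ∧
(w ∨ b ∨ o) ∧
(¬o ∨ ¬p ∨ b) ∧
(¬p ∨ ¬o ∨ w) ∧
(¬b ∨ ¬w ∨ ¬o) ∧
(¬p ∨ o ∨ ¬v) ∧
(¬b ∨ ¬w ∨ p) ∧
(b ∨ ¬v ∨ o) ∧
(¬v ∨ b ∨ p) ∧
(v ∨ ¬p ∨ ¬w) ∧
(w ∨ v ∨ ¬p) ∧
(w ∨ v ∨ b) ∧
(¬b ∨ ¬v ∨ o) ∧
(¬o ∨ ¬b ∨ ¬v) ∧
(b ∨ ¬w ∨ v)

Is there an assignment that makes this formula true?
Yes

Yes, the formula is satisfiable.

One satisfying assignment is: v=False, o=True, p=False, w=False, b=True

Verification: With this assignment, all 21 clauses evaluate to true.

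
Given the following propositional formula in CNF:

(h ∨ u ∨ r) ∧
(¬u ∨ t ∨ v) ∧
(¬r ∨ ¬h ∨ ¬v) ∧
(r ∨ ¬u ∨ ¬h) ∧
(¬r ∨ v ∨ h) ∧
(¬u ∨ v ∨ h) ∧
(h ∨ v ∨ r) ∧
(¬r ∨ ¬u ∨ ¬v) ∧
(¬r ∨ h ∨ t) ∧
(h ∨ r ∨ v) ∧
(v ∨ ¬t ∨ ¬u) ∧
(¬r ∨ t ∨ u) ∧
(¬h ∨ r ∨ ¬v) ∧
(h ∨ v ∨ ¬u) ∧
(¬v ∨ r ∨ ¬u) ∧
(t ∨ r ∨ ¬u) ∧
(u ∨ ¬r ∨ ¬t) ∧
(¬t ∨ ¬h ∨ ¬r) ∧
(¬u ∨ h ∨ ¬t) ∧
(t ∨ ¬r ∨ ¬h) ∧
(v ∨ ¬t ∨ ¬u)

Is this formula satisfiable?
Yes

Yes, the formula is satisfiable.

One satisfying assignment is: h=True, u=False, r=False, v=False, t=False

Verification: With this assignment, all 21 clauses evaluate to true.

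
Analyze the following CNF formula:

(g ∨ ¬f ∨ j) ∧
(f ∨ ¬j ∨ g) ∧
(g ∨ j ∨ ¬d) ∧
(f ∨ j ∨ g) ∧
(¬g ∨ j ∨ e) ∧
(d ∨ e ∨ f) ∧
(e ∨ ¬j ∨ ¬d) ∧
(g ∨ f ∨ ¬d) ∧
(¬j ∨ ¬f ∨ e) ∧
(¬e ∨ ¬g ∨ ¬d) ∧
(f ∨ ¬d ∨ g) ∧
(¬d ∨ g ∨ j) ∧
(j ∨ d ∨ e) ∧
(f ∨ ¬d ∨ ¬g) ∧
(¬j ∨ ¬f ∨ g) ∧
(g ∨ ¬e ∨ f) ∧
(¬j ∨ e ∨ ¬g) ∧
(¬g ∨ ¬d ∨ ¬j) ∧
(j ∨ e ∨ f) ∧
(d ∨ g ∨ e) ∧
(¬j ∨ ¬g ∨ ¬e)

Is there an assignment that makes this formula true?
Yes

Yes, the formula is satisfiable.

One satisfying assignment is: f=False, j=False, g=True, e=True, d=False

Verification: With this assignment, all 21 clauses evaluate to true.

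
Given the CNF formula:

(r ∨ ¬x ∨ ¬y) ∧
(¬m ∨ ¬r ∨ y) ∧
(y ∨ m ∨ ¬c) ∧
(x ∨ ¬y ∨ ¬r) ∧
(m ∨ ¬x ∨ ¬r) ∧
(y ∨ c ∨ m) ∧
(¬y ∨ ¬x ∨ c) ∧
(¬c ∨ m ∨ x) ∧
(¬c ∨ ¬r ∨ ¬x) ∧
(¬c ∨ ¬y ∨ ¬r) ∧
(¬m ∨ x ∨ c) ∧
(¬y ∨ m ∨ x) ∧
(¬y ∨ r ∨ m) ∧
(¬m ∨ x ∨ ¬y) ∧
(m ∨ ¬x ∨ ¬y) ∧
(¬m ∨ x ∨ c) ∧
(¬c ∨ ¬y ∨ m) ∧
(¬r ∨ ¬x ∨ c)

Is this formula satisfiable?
Yes

Yes, the formula is satisfiable.

One satisfying assignment is: y=False, x=True, m=True, r=False, c=False

Verification: With this assignment, all 18 clauses evaluate to true.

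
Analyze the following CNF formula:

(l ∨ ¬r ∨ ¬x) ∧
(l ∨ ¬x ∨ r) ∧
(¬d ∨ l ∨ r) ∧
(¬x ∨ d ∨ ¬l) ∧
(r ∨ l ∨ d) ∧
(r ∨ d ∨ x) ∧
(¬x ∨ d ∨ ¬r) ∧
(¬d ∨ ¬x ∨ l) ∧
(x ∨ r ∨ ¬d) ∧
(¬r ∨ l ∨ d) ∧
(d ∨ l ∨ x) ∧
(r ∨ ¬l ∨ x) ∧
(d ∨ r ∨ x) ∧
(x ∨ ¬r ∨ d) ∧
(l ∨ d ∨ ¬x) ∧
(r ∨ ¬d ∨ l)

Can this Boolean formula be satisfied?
Yes

Yes, the formula is satisfiable.

One satisfying assignment is: r=False, x=True, l=True, d=True

Verification: With this assignment, all 16 clauses evaluate to true.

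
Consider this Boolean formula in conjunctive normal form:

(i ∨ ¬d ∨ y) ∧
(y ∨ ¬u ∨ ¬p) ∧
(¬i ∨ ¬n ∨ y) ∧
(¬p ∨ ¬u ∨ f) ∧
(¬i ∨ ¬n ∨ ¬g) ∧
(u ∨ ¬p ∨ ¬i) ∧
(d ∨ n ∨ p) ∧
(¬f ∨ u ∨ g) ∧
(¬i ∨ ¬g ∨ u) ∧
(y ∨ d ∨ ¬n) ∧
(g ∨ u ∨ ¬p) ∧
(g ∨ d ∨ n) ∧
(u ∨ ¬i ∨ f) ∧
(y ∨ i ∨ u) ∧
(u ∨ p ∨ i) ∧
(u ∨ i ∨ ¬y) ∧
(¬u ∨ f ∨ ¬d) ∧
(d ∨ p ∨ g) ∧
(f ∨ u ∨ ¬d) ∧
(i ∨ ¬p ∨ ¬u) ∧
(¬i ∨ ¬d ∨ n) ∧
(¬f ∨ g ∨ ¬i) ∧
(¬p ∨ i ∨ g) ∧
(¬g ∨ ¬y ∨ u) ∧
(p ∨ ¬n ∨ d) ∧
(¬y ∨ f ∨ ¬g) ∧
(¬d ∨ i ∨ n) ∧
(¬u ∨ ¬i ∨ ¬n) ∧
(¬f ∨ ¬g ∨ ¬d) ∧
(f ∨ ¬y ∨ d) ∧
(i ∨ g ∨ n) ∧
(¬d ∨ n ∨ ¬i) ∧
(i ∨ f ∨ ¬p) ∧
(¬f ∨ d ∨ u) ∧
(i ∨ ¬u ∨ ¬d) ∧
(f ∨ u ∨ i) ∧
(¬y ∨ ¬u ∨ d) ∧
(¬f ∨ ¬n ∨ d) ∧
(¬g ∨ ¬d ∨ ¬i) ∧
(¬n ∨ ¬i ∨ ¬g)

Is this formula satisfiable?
No

No, the formula is not satisfiable.

No assignment of truth values to the variables can make all 40 clauses true simultaneously.

The formula is UNSAT (unsatisfiable).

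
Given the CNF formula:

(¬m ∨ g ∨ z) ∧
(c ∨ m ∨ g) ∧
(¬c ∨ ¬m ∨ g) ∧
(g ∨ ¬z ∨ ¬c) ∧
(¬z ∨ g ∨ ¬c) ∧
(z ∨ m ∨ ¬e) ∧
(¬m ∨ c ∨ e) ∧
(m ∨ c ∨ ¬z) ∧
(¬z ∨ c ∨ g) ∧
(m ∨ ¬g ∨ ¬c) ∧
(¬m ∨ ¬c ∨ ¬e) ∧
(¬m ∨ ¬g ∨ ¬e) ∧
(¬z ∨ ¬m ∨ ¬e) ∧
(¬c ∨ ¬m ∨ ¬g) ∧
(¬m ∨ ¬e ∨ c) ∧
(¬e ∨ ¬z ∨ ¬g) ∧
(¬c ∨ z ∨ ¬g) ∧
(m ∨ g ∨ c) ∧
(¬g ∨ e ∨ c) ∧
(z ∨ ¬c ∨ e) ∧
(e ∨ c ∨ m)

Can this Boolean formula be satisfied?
No

No, the formula is not satisfiable.

No assignment of truth values to the variables can make all 21 clauses true simultaneously.

The formula is UNSAT (unsatisfiable).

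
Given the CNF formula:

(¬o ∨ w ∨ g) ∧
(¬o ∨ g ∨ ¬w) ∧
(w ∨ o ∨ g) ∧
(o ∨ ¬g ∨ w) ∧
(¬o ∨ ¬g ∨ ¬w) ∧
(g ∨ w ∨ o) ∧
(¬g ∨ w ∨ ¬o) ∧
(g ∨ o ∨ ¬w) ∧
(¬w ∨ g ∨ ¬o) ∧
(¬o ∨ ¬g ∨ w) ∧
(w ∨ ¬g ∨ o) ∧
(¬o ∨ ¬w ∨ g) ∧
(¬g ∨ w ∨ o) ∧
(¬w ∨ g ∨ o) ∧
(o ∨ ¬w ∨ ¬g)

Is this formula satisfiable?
No

No, the formula is not satisfiable.

No assignment of truth values to the variables can make all 15 clauses true simultaneously.

The formula is UNSAT (unsatisfiable).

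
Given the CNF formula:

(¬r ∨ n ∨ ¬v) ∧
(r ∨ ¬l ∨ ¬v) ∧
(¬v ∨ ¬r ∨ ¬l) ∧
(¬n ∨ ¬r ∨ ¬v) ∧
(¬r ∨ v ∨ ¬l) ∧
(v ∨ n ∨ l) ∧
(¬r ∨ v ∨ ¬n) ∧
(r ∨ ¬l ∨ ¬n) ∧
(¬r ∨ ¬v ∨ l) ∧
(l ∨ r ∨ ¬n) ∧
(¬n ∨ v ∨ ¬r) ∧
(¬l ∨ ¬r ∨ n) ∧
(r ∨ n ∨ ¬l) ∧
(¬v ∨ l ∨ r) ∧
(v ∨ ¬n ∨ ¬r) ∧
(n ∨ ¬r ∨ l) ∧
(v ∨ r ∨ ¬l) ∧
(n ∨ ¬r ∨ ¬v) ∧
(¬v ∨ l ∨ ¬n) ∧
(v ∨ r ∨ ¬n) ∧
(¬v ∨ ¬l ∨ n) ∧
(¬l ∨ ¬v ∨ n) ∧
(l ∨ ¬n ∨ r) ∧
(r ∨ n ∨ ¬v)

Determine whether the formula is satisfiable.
No

No, the formula is not satisfiable.

No assignment of truth values to the variables can make all 24 clauses true simultaneously.

The formula is UNSAT (unsatisfiable).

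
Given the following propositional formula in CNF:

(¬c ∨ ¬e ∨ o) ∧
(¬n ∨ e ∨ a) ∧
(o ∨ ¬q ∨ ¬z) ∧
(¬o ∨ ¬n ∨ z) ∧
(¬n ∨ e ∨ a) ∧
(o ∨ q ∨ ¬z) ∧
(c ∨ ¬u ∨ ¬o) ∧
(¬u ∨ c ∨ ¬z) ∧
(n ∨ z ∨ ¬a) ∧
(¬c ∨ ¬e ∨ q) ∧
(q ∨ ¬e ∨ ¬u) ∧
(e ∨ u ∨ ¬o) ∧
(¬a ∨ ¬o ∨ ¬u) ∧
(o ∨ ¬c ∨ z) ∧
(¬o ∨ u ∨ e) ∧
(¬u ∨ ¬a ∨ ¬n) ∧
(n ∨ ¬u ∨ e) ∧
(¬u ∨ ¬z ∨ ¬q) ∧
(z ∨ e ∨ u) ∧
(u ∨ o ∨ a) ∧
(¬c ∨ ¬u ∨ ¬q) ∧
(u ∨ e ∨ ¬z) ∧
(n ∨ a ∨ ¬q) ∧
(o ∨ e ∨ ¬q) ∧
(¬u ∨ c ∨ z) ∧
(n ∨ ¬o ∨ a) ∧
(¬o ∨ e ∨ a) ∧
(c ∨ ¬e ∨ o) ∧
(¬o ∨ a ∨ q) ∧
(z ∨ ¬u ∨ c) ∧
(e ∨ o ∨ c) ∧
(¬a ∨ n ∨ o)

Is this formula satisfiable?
Yes

Yes, the formula is satisfiable.

One satisfying assignment is: u=False, c=False, e=True, o=True, n=True, q=False, a=True, z=True

Verification: With this assignment, all 32 clauses evaluate to true.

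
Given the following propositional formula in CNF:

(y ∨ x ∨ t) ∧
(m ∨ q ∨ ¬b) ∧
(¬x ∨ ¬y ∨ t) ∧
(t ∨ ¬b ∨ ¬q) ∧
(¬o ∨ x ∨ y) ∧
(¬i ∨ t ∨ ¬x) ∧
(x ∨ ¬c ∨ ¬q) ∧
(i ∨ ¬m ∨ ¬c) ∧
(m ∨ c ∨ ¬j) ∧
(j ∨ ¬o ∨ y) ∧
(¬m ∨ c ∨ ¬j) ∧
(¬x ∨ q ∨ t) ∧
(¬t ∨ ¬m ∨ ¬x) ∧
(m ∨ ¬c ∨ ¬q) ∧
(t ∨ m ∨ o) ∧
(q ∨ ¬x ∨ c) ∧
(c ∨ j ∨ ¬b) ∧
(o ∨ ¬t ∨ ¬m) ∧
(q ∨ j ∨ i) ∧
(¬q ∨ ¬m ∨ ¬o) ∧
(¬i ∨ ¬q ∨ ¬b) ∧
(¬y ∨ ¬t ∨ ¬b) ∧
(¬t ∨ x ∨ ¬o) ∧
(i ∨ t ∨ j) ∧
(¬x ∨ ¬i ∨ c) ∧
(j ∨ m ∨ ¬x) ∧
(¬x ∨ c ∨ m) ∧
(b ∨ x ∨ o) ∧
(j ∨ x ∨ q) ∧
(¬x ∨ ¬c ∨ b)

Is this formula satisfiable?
Yes

Yes, the formula is satisfiable.

One satisfying assignment is: t=False, c=True, y=True, q=False, i=False, m=False, x=False, o=True, j=True, b=False

Verification: With this assignment, all 30 clauses evaluate to true.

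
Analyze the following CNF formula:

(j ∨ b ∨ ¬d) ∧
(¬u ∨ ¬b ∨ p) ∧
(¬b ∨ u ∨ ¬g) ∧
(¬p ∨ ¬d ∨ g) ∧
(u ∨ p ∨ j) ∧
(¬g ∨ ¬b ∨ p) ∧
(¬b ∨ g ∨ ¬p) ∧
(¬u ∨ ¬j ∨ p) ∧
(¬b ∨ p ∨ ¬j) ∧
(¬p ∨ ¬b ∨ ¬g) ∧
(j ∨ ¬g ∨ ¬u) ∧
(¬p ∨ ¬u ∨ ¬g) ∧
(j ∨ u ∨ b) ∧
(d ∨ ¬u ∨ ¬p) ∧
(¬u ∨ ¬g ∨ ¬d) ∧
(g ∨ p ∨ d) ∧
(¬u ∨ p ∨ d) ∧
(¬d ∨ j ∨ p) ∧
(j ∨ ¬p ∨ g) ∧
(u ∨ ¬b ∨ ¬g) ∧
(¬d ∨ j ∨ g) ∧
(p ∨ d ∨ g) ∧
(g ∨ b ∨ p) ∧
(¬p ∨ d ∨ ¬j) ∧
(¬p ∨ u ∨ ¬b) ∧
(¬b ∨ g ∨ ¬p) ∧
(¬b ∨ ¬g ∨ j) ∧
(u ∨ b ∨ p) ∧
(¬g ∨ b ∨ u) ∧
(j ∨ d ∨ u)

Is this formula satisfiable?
No

No, the formula is not satisfiable.

No assignment of truth values to the variables can make all 30 clauses true simultaneously.

The formula is UNSAT (unsatisfiable).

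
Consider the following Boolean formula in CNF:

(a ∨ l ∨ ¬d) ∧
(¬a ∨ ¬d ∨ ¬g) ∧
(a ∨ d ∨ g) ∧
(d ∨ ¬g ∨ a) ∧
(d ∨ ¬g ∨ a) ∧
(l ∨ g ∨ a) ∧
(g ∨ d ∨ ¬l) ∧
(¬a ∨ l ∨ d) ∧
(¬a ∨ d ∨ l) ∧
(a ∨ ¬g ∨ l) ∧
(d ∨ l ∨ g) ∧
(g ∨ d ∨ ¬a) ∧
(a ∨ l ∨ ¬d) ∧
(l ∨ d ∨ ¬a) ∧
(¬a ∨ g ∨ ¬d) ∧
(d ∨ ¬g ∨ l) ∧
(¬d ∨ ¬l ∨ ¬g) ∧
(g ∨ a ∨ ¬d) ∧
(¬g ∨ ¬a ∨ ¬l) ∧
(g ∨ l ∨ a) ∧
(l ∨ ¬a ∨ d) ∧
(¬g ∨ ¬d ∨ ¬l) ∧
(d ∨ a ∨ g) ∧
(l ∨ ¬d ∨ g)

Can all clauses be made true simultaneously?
No

No, the formula is not satisfiable.

No assignment of truth values to the variables can make all 24 clauses true simultaneously.

The formula is UNSAT (unsatisfiable).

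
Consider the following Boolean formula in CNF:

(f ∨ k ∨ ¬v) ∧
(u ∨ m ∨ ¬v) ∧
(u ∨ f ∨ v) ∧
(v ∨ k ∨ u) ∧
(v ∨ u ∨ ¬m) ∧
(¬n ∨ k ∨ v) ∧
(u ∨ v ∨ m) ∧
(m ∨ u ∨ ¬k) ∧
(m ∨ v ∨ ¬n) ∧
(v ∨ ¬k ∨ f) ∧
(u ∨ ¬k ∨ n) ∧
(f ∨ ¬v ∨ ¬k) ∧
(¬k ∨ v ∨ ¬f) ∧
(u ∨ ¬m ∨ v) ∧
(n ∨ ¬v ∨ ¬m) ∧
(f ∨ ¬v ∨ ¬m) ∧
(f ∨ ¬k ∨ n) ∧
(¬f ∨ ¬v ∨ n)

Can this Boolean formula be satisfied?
Yes

Yes, the formula is satisfiable.

One satisfying assignment is: f=False, n=False, m=False, k=False, v=False, u=True

Verification: With this assignment, all 18 clauses evaluate to true.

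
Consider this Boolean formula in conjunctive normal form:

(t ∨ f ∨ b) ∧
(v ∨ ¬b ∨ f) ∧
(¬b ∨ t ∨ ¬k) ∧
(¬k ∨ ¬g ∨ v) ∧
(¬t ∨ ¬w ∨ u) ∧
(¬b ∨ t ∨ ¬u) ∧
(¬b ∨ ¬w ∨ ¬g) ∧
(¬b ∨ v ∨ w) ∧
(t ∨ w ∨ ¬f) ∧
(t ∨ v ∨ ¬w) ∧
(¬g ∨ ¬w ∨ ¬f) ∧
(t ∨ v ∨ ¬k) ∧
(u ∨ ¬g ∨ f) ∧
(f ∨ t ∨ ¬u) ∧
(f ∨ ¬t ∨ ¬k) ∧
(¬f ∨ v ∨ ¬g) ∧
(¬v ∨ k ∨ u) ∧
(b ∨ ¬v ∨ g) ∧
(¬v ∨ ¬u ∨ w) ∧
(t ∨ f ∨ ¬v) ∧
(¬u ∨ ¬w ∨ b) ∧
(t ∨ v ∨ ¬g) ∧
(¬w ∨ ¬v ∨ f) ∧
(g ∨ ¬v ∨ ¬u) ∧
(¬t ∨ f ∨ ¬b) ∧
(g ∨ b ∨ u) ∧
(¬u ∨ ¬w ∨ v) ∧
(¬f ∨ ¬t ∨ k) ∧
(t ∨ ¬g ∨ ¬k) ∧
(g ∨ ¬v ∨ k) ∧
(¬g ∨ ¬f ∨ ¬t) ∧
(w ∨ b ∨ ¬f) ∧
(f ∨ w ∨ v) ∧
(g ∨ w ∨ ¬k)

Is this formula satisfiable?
No

No, the formula is not satisfiable.

No assignment of truth values to the variables can make all 34 clauses true simultaneously.

The formula is UNSAT (unsatisfiable).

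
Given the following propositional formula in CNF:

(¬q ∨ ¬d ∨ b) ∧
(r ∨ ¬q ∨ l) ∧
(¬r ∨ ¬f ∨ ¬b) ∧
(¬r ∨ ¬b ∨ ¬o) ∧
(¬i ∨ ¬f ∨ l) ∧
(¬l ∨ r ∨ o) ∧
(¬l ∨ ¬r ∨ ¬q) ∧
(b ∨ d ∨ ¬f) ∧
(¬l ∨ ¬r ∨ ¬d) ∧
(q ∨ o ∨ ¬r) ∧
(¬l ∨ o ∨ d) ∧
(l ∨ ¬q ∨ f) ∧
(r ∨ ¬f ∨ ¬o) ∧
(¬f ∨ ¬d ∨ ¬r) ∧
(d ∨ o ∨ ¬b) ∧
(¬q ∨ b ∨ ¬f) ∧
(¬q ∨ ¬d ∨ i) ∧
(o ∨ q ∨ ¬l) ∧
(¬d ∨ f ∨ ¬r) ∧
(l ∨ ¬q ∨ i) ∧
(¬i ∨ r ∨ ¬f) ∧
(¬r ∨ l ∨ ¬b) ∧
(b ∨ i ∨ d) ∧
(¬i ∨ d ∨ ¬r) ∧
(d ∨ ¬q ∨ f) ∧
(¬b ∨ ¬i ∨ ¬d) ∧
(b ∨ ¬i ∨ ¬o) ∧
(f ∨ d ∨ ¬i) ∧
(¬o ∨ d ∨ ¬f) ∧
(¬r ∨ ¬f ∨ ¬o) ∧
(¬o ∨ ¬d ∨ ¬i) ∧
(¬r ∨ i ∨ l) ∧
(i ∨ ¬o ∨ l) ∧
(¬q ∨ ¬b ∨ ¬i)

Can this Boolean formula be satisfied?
Yes

Yes, the formula is satisfiable.

One satisfying assignment is: r=False, q=False, o=False, l=False, f=False, i=False, b=False, d=True

Verification: With this assignment, all 34 clauses evaluate to true.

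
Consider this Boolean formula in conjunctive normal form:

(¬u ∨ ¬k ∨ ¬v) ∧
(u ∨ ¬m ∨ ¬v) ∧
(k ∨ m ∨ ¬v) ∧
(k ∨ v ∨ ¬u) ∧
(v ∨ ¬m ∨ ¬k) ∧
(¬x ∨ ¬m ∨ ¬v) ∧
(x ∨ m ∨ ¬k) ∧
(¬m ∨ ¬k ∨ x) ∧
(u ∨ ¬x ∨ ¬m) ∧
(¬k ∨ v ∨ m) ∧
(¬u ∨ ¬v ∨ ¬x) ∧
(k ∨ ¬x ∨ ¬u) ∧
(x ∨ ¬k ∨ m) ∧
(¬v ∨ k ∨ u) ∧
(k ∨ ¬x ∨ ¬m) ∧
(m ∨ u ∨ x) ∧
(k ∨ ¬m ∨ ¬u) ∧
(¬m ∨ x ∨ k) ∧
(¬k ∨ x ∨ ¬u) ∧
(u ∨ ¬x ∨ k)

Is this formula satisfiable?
Yes

Yes, the formula is satisfiable.

One satisfying assignment is: m=False, x=True, v=True, k=True, u=False

Verification: With this assignment, all 20 clauses evaluate to true.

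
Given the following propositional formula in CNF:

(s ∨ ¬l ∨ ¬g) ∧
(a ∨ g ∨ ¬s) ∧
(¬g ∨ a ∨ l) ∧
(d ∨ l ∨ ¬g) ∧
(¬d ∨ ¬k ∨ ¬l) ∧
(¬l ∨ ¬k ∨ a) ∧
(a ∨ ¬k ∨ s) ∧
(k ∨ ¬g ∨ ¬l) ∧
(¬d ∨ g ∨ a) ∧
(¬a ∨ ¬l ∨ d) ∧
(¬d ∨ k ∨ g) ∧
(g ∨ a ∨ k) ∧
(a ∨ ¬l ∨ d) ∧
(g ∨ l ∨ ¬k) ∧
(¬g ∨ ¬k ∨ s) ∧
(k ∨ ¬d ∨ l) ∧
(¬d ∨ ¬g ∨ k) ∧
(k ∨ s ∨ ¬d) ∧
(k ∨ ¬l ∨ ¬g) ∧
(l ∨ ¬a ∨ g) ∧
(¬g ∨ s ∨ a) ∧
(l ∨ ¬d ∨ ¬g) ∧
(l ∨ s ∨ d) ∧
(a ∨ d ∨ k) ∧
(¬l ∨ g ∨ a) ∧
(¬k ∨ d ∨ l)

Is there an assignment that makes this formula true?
No

No, the formula is not satisfiable.

No assignment of truth values to the variables can make all 26 clauses true simultaneously.

The formula is UNSAT (unsatisfiable).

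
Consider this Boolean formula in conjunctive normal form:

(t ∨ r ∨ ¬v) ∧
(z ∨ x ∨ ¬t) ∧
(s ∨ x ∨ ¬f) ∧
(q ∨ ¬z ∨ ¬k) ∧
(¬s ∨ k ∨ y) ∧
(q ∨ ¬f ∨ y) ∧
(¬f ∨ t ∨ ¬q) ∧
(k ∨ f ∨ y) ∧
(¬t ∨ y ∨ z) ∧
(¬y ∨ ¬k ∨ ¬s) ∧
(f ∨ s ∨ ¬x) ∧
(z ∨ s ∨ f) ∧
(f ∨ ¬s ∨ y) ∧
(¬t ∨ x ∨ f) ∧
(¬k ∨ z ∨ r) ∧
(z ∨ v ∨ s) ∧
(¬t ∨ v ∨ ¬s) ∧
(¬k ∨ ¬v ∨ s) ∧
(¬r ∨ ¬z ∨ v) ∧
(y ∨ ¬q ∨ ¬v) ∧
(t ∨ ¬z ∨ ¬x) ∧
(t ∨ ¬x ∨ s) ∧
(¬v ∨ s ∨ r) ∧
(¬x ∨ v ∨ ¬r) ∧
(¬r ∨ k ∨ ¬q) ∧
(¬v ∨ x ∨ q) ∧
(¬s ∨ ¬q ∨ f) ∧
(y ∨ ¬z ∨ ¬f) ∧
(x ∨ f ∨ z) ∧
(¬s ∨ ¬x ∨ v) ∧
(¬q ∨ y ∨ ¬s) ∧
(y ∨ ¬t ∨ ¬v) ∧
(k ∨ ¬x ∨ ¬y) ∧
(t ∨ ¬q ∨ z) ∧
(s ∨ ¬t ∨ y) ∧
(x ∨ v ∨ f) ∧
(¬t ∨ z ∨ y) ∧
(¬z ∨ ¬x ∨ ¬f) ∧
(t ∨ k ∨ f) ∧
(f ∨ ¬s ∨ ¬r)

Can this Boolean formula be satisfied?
Yes

Yes, the formula is satisfiable.

One satisfying assignment is: v=True, k=False, q=True, r=False, x=False, z=True, s=True, t=True, f=True, y=True

Verification: With this assignment, all 40 clauses evaluate to true.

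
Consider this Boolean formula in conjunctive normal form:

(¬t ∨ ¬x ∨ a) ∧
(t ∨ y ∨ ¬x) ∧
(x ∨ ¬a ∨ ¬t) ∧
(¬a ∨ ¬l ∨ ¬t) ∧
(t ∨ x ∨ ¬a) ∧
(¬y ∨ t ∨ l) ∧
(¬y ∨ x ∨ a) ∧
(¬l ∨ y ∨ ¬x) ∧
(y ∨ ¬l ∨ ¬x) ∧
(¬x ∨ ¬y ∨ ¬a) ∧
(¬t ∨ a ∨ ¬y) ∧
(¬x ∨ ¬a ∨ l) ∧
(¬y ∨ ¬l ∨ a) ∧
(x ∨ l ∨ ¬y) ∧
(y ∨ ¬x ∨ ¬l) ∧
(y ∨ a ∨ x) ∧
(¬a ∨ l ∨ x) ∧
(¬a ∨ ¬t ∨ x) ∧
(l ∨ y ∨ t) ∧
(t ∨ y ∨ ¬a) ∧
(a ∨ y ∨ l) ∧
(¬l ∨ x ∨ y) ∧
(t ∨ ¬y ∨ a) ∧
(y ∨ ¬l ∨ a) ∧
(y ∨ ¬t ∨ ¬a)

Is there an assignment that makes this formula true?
No

No, the formula is not satisfiable.

No assignment of truth values to the variables can make all 25 clauses true simultaneously.

The formula is UNSAT (unsatisfiable).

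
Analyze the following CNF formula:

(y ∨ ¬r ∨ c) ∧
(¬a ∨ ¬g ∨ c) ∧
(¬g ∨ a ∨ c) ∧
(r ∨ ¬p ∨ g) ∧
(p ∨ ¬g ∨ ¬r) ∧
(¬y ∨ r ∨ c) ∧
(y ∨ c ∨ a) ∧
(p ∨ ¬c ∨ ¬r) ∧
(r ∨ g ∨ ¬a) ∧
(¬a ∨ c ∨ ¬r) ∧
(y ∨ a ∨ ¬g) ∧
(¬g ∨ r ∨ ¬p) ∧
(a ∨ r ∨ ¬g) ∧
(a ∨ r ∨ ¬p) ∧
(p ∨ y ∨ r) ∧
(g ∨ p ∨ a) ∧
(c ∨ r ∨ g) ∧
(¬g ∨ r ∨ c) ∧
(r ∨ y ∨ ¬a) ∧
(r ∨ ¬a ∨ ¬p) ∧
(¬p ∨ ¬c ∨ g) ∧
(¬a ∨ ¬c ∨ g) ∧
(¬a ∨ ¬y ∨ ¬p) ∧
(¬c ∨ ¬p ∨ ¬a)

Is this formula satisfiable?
Yes

Yes, the formula is satisfiable.

One satisfying assignment is: c=False, y=True, p=True, r=True, a=False, g=False

Verification: With this assignment, all 24 clauses evaluate to true.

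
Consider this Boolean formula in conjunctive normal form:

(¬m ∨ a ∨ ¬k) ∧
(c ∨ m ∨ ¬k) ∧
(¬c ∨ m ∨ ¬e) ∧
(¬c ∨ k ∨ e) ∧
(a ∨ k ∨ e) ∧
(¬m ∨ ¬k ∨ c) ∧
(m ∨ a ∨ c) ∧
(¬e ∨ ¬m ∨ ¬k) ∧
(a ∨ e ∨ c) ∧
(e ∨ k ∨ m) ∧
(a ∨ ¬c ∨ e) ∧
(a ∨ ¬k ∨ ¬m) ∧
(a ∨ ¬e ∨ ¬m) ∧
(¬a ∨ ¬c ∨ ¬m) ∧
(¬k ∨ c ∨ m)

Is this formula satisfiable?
Yes

Yes, the formula is satisfiable.

One satisfying assignment is: m=False, c=True, a=True, k=True, e=False

Verification: With this assignment, all 15 clauses evaluate to true.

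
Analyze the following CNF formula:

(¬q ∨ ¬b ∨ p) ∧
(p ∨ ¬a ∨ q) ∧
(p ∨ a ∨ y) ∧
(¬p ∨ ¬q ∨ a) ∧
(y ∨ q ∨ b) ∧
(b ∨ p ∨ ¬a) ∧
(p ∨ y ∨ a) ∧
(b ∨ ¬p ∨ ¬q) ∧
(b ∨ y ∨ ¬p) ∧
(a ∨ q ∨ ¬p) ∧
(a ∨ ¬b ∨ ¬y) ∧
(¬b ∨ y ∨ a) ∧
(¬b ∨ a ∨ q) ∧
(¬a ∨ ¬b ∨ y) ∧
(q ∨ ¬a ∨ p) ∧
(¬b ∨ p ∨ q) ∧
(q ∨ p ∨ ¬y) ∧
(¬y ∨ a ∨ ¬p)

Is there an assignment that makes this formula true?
Yes

Yes, the formula is satisfiable.

One satisfying assignment is: a=True, b=False, q=False, y=True, p=True

Verification: With this assignment, all 18 clauses evaluate to true.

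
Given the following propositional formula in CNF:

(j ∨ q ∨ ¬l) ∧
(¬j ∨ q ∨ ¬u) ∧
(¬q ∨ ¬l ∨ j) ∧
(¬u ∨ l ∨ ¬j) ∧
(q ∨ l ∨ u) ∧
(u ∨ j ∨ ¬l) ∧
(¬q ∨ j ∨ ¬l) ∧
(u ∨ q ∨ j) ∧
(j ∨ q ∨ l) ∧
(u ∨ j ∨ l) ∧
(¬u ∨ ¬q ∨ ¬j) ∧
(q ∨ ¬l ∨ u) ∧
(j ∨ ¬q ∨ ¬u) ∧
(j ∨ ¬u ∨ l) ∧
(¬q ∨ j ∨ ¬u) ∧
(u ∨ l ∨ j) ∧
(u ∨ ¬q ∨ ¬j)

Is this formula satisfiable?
No

No, the formula is not satisfiable.

No assignment of truth values to the variables can make all 17 clauses true simultaneously.

The formula is UNSAT (unsatisfiable).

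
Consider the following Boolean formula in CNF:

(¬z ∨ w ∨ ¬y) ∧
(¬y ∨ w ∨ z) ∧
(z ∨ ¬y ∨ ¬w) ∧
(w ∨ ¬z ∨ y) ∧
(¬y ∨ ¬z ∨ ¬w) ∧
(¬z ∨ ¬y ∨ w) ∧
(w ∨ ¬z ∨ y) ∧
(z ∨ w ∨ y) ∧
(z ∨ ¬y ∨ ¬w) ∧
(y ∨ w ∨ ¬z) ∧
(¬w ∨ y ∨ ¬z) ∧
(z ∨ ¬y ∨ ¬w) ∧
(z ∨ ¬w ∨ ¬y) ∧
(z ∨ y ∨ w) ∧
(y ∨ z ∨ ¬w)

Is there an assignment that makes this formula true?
No

No, the formula is not satisfiable.

No assignment of truth values to the variables can make all 15 clauses true simultaneously.

The formula is UNSAT (unsatisfiable).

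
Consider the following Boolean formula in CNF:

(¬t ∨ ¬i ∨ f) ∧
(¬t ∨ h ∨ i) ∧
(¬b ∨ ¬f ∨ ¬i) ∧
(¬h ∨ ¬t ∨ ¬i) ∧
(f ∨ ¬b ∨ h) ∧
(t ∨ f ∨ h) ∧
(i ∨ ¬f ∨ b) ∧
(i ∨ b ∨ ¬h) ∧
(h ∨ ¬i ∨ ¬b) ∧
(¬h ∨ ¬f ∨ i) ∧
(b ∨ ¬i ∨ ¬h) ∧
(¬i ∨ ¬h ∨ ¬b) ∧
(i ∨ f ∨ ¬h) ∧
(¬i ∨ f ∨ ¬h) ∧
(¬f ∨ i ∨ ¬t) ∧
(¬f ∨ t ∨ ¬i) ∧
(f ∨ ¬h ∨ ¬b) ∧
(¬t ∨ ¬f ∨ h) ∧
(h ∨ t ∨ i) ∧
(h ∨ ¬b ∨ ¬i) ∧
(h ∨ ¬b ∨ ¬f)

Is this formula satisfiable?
No

No, the formula is not satisfiable.

No assignment of truth values to the variables can make all 21 clauses true simultaneously.

The formula is UNSAT (unsatisfiable).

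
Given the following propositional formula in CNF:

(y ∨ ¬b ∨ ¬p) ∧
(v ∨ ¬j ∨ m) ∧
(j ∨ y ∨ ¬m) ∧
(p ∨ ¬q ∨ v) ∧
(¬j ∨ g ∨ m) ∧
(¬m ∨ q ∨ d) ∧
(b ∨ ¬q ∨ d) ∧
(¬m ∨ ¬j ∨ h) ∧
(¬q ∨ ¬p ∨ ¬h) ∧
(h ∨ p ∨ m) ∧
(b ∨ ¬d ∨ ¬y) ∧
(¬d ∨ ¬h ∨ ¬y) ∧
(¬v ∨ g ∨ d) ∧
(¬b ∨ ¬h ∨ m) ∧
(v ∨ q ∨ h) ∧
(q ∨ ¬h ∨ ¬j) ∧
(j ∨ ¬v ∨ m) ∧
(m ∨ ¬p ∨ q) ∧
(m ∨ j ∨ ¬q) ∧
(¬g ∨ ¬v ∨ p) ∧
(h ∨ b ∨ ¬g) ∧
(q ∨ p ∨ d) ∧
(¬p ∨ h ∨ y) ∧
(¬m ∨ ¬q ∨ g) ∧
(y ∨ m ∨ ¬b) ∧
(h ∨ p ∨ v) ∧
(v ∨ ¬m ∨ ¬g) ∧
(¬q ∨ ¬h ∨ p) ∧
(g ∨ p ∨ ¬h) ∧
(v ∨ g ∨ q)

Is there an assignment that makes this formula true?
Yes

Yes, the formula is satisfiable.

One satisfying assignment is: q=False, p=True, m=True, b=True, g=False, v=True, d=True, h=False, y=True, j=False

Verification: With this assignment, all 30 clauses evaluate to true.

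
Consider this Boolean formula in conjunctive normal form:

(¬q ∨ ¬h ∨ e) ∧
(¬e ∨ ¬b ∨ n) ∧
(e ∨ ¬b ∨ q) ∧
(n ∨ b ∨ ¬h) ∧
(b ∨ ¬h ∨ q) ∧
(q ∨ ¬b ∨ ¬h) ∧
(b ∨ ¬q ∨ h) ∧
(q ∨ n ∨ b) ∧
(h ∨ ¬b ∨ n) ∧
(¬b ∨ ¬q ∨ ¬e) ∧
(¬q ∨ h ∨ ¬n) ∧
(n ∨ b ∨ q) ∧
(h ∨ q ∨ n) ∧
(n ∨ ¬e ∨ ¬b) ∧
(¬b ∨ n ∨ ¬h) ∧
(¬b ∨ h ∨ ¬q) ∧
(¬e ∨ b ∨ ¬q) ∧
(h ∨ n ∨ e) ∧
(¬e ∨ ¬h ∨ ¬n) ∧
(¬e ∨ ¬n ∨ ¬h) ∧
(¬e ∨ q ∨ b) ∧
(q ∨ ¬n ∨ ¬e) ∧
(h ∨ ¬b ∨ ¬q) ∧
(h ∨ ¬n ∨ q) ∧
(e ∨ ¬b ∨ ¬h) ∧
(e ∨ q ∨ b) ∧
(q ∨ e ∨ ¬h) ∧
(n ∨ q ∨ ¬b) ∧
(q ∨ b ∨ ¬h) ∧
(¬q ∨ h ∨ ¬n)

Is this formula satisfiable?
No

No, the formula is not satisfiable.

No assignment of truth values to the variables can make all 30 clauses true simultaneously.

The formula is UNSAT (unsatisfiable).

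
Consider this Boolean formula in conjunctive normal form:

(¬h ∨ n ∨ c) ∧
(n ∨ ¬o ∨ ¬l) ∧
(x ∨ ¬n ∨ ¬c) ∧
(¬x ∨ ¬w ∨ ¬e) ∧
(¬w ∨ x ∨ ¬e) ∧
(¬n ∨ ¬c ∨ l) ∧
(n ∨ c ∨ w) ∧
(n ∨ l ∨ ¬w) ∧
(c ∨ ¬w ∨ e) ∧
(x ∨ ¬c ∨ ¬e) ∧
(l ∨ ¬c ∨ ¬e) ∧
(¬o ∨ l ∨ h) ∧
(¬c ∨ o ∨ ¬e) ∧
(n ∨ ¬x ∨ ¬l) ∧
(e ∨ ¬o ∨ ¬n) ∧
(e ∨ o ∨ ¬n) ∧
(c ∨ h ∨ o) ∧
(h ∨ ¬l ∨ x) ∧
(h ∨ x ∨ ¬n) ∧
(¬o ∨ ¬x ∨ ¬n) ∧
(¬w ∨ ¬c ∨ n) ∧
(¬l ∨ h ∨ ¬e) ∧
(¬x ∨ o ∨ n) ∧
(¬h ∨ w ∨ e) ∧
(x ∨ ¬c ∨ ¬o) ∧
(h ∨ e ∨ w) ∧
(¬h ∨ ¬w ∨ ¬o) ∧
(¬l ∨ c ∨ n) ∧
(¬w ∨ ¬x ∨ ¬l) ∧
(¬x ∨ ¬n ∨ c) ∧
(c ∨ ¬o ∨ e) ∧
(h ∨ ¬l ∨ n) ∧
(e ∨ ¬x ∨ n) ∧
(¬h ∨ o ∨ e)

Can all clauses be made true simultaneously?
Yes

Yes, the formula is satisfiable.

One satisfying assignment is: h=True, c=False, o=False, w=False, n=True, e=True, x=False, l=False

Verification: With this assignment, all 34 clauses evaluate to true.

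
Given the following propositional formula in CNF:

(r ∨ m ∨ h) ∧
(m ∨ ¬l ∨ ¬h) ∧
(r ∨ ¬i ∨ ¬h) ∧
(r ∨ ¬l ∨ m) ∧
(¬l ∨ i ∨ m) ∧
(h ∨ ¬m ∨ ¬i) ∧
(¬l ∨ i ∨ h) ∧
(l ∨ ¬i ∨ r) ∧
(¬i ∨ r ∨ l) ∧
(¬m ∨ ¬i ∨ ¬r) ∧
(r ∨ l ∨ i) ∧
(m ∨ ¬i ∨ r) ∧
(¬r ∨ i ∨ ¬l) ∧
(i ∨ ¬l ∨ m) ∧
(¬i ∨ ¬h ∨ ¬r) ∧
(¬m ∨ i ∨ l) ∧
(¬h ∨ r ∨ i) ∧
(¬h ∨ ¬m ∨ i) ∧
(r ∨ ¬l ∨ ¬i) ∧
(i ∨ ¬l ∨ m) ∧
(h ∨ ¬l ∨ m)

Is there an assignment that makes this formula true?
Yes

Yes, the formula is satisfiable.

One satisfying assignment is: l=False, i=False, r=True, h=False, m=False

Verification: With this assignment, all 21 clauses evaluate to true.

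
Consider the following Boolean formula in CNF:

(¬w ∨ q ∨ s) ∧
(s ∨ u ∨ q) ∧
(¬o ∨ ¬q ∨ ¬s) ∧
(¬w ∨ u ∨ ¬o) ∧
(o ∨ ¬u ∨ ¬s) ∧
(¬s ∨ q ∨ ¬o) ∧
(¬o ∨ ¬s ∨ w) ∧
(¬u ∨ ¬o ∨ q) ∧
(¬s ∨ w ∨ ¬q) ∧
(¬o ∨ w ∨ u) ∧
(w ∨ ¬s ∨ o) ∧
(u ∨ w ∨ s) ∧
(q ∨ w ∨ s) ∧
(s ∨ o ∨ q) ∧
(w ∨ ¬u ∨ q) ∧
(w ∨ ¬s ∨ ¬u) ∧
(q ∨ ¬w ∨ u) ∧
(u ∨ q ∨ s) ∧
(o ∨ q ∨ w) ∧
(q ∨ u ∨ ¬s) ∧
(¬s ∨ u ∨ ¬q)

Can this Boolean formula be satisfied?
Yes

Yes, the formula is satisfiable.

One satisfying assignment is: u=False, s=False, w=True, q=True, o=False

Verification: With this assignment, all 21 clauses evaluate to true.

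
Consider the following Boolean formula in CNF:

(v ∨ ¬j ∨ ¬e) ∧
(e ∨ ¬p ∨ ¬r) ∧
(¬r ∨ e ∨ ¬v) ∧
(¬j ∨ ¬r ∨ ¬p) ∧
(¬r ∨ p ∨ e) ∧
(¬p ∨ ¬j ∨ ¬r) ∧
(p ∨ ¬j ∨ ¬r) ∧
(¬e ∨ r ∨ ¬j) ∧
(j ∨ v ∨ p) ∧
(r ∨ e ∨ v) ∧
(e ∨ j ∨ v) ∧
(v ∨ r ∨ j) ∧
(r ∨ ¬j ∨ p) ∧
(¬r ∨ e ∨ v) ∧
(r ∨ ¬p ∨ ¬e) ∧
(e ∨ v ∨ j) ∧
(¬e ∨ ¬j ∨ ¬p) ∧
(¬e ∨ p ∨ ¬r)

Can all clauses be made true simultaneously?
Yes

Yes, the formula is satisfiable.

One satisfying assignment is: j=False, v=True, e=False, p=False, r=False

Verification: With this assignment, all 18 clauses evaluate to true.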